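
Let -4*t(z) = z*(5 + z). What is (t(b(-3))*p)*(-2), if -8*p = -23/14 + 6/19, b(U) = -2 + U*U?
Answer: 1059/152 ≈ 6.9671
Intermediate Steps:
b(U) = -2 + U**2
t(z) = -z*(5 + z)/4
p = 353/2128 (p = -(-23/14 + 6/19)/8 = -1/8*(-353/266) = 353/2128 ≈ 0.16588)
(t(b(-3))*p)*(-2) = (-(-2 + (-3)**2)*(5 + (-2 + (-3)**2))/4*(353/2128))*(-2) = (-(-2 + 9)*(5 + (-2 + 9))/4*(353/2128))*(-2) = (-1/4*7*(5 + 7)*(353/2128))*(-2) = (-1/4*7*12*(353/2128))*(-2) = -21*353/2128*(-2) = -1059/304*(-2) = 1059/152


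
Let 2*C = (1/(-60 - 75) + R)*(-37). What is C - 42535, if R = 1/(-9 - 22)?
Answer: -178005904/4185 ≈ -42534.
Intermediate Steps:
R = -1/31 (R = 1/(-31) = -1/31 ≈ -0.032258)
C = 3071/4185 (C = ((1/(-60 - 75) - 1/31)*(-37))/2 = ((1/(-135) - 1/31)*(-37))/2 = ((-1/135 - 1/31)*(-37))/2 = (-166/4185*(-37))/2 = (1/2)*(6142/4185) = 3071/4185 ≈ 0.73381)
C - 42535 = 3071/4185 - 42535 = -178005904/4185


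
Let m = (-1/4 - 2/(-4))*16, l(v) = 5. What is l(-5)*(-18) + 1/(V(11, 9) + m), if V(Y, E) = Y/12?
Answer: -5298/59 ≈ -89.797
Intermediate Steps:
V(Y, E) = Y/12 (V(Y, E) = Y*(1/12) = Y/12)
m = 4 (m = (-1*¼ - 2*(-¼))*16 = (-¼ + ½)*16 = (¼)*16 = 4)
l(-5)*(-18) + 1/(V(11, 9) + m) = 5*(-18) + 1/((1/12)*11 + 4) = -90 + 1/(11/12 + 4) = -90 + 1/(59/12) = -90 + 12/59 = -5298/59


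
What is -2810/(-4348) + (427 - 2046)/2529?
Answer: 33539/5498046 ≈ 0.0061002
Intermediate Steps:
-2810/(-4348) + (427 - 2046)/2529 = -2810*(-1/4348) - 1619*1/2529 = 1405/2174 - 1619/2529 = 33539/5498046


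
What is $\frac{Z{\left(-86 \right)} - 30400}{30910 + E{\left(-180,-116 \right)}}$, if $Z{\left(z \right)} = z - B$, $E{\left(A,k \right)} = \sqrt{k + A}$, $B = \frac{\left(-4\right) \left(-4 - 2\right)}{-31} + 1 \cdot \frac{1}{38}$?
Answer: $- \frac{555014195285}{562747325244} + \frac{35911627 i \sqrt{74}}{562747325244} \approx -0.98626 + 0.00054896 i$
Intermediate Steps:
$B = - \frac{881}{1178}$ ($B = \left(-4\right) \left(-6\right) \left(- \frac{1}{31}\right) + 1 \cdot \frac{1}{38} = 24 \left(- \frac{1}{31}\right) + \frac{1}{38} = - \frac{24}{31} + \frac{1}{38} = - \frac{881}{1178} \approx -0.74788$)
$E{\left(A,k \right)} = \sqrt{A + k}$
$Z{\left(z \right)} = \frac{881}{1178} + z$ ($Z{\left(z \right)} = z - - \frac{881}{1178} = z + \frac{881}{1178} = \frac{881}{1178} + z$)
$\frac{Z{\left(-86 \right)} - 30400}{30910 + E{\left(-180,-116 \right)}} = \frac{\left(\frac{881}{1178} - 86\right) - 30400}{30910 + \sqrt{-180 - 116}} = \frac{- \frac{100427}{1178} - 30400}{30910 + \sqrt{-296}} = - \frac{35911627}{1178 \left(30910 + 2 i \sqrt{74}\right)}$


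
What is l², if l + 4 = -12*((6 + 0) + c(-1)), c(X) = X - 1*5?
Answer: 16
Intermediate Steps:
c(X) = -5 + X (c(X) = X - 5 = -5 + X)
l = -4 (l = -4 - 12*((6 + 0) + (-5 - 1)) = -4 - 12*(6 - 6) = -4 - 12*0 = -4 + 0 = -4)
l² = (-4)² = 16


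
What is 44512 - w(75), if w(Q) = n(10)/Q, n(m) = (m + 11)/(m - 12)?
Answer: 2225607/50 ≈ 44512.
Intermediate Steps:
n(m) = (11 + m)/(-12 + m)
w(Q) = -21/(2*Q) (w(Q) = ((11 + 10)/(-12 + 10))/Q = (21/(-2))/Q = (-1/2*21)/Q = -21/(2*Q))
44512 - w(75) = 44512 - (-21)/(2*75) = 44512 - 1*(-7/50) = 44512 + 7/50 = 2225607/50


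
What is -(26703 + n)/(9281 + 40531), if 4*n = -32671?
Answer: -74141/199248 ≈ -0.37210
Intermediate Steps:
n = -32671/4 (n = (¼)*(-32671) = -32671/4 ≈ -8167.8)
-(26703 + n)/(9281 + 40531) = -(26703 - 32671/4)/(9281 + 40531) = -74141/(4*49812) = -1*74141/199248 = -74141/199248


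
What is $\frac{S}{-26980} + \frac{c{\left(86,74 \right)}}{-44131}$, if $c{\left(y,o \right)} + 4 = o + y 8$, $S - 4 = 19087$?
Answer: $- \frac{862955761}{1190654380} \approx -0.72477$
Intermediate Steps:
$S = 19091$ ($S = 4 + 19087 = 19091$)
$c{\left(y,o \right)} = -4 + o + 8 y$ ($c{\left(y,o \right)} = -4 + \left(o + y 8\right) = -4 + \left(o + 8 y\right) = -4 + o + 8 y$)
$\frac{S}{-26980} + \frac{c{\left(86,74 \right)}}{-44131} = \frac{19091}{-26980} + \frac{-4 + 74 + 8 \cdot 86}{-44131} = 19091 \left(- \frac{1}{26980}\right) + \left(-4 + 74 + 688\right) \left(- \frac{1}{44131}\right) = - \frac{19091}{26980} + 758 \left(- \frac{1}{44131}\right) = - \frac{19091}{26980} - \frac{758}{44131} = - \frac{862955761}{1190654380}$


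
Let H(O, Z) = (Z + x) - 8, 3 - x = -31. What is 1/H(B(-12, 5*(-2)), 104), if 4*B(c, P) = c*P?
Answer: 1/130 ≈ 0.0076923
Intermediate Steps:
x = 34 (x = 3 - 1*(-31) = 3 + 31 = 34)
B(c, P) = P*c/4 (B(c, P) = (c*P)/4 = (P*c)/4 = P*c/4)
H(O, Z) = 26 + Z (H(O, Z) = (Z + 34) - 8 = (34 + Z) - 8 = 26 + Z)
1/H(B(-12, 5*(-2)), 104) = 1/(26 + 104) = 1/130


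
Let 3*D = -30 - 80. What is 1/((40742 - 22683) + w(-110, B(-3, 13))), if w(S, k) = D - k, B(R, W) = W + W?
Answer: 3/53989 ≈ 5.5567e-5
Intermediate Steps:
B(R, W) = 2*W
D = -110/3 (D = (-30 - 80)/3 = (⅓)*(-110) = -110/3 ≈ -36.667)
w(S, k) = -110/3 - k
1/((40742 - 22683) + w(-110, B(-3, 13))) = 1/((40742 - 22683) + (-110/3 - 2*13)) = 1/(18059 + (-110/3 - 1*26)) = 1/(18059 + (-110/3 - 26)) = 1/(18059 - 188/3) = 1/(53989/3) = 3/53989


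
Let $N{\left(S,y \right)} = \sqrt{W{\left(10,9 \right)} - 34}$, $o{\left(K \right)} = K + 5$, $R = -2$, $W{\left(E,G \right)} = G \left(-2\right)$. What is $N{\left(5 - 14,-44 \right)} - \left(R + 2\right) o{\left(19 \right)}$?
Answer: $2 i \sqrt{13} \approx 7.2111 i$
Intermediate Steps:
$W{\left(E,G \right)} = - 2 G$
$o{\left(K \right)} = 5 + K$
$N{\left(S,y \right)} = 2 i \sqrt{13}$ ($N{\left(S,y \right)} = \sqrt{\left(-2\right) 9 - 34} = \sqrt{-18 - 34} = \sqrt{-52} = 2 i \sqrt{13}$)
$N{\left(5 - 14,-44 \right)} - \left(R + 2\right) o{\left(19 \right)} = 2 i \sqrt{13} - \left(-2 + 2\right) \left(5 + 19\right) = 2 i \sqrt{13} - 0 \cdot 24 = 2 i \sqrt{13} - 0 = 2 i \sqrt{13} + 0 = 2 i \sqrt{13}$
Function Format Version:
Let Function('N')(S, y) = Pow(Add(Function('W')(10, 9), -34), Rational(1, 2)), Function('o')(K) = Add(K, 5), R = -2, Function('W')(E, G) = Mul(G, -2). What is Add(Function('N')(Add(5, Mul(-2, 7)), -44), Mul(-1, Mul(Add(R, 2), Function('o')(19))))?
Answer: Mul(2, I, Pow(13, Rational(1, 2))) ≈ Mul(7.2111, I)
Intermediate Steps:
Function('W')(E, G) = Mul(-2, G)
Function('o')(K) = Add(5, K)
Function('N')(S, y) = Mul(2, I, Pow(13, Rational(1, 2))) (Function('N')(S, y) = Pow(Add(Mul(-2, 9), -34), Rational(1, 2)) = Pow(Add(-18, -34), Rational(1, 2)) = Pow(-52, Rational(1, 2)) = Mul(2, I, Pow(13, Rational(1, 2))))
Add(Function('N')(Add(5, Mul(-2, 7)), -44), Mul(-1, Mul(Add(R, 2), Function('o')(19)))) = Add(Mul(2, I, Pow(13, Rational(1, 2))), Mul(-1, Mul(Add(-2, 2), Add(5, 19)))) = Add(Mul(2, I, Pow(13, Rational(1, 2))), Mul(-1, Mul(0, 24))) = Add(Mul(2, I, Pow(13, Rational(1, 2))), Mul(-1, 0)) = Add(Mul(2, I, Pow(13, Rational(1, 2))), 0) = Mul(2, I, Pow(13, Rational(1, 2)))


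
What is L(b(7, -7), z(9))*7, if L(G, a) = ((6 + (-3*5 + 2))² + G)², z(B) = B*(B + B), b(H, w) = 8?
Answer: 22743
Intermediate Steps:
z(B) = 2*B² (z(B) = B*(2*B) = 2*B²)
L(G, a) = (49 + G)² (L(G, a) = ((6 + (-15 + 2))² + G)² = ((6 - 13)² + G)² = ((-7)² + G)² = (49 + G)²)
L(b(7, -7), z(9))*7 = (49 + 8)²*7 = 57²*7 = 3249*7 = 22743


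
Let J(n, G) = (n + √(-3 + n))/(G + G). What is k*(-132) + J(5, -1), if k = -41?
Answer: 10819/2 - √2/2 ≈ 5408.8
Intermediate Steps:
J(n, G) = (n + √(-3 + n))/(2*G) (J(n, G) = (n + √(-3 + n))/((2*G)) = (n + √(-3 + n))*(1/(2*G)) = (n + √(-3 + n))/(2*G))
k*(-132) + J(5, -1) = -41*(-132) + (½)*(5 + √(-3 + 5))/(-1) = 5412 + (½)*(-1)*(5 + √2) = 5412 + (-5/2 - √2/2) = 10819/2 - √2/2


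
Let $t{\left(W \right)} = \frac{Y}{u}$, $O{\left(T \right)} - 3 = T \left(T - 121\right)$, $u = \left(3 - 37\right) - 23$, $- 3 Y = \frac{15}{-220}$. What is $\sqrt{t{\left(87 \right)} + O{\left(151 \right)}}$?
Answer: $\frac{\sqrt{7128214401}}{1254} \approx 67.328$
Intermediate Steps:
$Y = \frac{1}{44}$ ($Y = - \frac{15 \frac{1}{-220}}{3} = - \frac{15 \left(- \frac{1}{220}\right)}{3} = \left(- \frac{1}{3}\right) \left(- \frac{3}{44}\right) = \frac{1}{44} \approx 0.022727$)
$u = -57$ ($u = -34 - 23 = -57$)
$O{\left(T \right)} = 3 + T \left(-121 + T\right)$ ($O{\left(T \right)} = 3 + T \left(T - 121\right) = 3 + T \left(-121 + T\right)$)
$t{\left(W \right)} = - \frac{1}{2508}$ ($t{\left(W \right)} = \frac{1}{44 \left(-57\right)} = \frac{1}{44} \left(- \frac{1}{57}\right) = - \frac{1}{2508}$)
$\sqrt{t{\left(87 \right)} + O{\left(151 \right)}} = \sqrt{- \frac{1}{2508} + \left(3 + 151^{2} - 18271\right)} = \sqrt{- \frac{1}{2508} + \left(3 + 22801 - 18271\right)} = \sqrt{- \frac{1}{2508} + 4533} = \sqrt{\frac{11368763}{2508}} = \frac{\sqrt{7128214401}}{1254}$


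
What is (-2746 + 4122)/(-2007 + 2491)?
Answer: 344/121 ≈ 2.8430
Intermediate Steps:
(-2746 + 4122)/(-2007 + 2491) = 1376/484 = 1376*(1/484) = 344/121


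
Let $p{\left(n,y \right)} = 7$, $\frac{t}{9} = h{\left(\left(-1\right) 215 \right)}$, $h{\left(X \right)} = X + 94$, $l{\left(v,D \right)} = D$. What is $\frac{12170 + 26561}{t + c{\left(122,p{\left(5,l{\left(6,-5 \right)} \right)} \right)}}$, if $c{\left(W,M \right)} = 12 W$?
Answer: $\frac{38731}{375} \approx 103.28$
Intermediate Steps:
$h{\left(X \right)} = 94 + X$
$t = -1089$ ($t = 9 \left(94 - 215\right) = 9 \left(-121\right) = -1089$)
$\frac{12170 + 26561}{t + c{\left(122,p{\left(5,l{\left(6,-5 \right)} \right)} \right)}} = \frac{12170 + 26561}{-1089 + 12 \cdot 122} = \frac{38731}{-1089 + 1464} = \frac{38731}{375}$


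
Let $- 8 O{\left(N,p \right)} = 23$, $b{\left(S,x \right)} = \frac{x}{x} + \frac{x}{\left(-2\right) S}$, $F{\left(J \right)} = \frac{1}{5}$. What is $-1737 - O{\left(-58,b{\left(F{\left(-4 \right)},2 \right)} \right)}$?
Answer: $- \frac{13873}{8} \approx -1734.1$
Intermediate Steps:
$F{\left(J \right)} = \frac{1}{5}$
$b{\left(S,x \right)} = 1 - \frac{x}{2 S}$ ($b{\left(S,x \right)} = 1 + x \left(- \frac{1}{2 S}\right) = 1 - \frac{x}{2 S}$)
$O{\left(N,p \right)} = - \frac{23}{8}$ ($O{\left(N,p \right)} = \left(- \frac{1}{8}\right) 23 = - \frac{23}{8}$)
$-1737 - O{\left(-58,b{\left(F{\left(-4 \right)},2 \right)} \right)} = -1737 - - \frac{23}{8} = -1737 + \frac{23}{8} = - \frac{13873}{8}$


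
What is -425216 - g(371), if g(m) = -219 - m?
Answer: -424626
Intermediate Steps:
-425216 - g(371) = -425216 - (-219 - 1*371) = -425216 - (-219 - 371) = -425216 - 1*(-590) = -425216 + 590 = -424626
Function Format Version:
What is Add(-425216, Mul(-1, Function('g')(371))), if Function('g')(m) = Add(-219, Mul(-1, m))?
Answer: -424626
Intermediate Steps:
Add(-425216, Mul(-1, Function('g')(371))) = Add(-425216, Mul(-1, Add(-219, Mul(-1, 371)))) = Add(-425216, Mul(-1, Add(-219, -371))) = Add(-425216, Mul(-1, -590)) = Add(-425216, 590) = -424626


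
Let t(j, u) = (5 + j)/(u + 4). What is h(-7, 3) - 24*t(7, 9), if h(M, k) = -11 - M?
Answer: -340/13 ≈ -26.154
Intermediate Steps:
t(j, u) = (5 + j)/(4 + u)
h(-7, 3) - 24*t(7, 9) = (-11 - 1*(-7)) - 24*(5 + 7)/(4 + 9) = (-11 + 7) - 24*12/13 = -4 - 24*12/13 = -4 - 288/13 = -340/13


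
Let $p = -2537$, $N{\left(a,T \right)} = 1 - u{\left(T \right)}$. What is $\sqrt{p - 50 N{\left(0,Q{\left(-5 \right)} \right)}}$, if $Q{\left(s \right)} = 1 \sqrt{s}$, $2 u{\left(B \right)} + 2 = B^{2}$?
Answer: $i \sqrt{2762} \approx 52.555 i$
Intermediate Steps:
$u{\left(B \right)} = -1 + \frac{B^{2}}{2}$
$Q{\left(s \right)} = \sqrt{s}$
$N{\left(a,T \right)} = 2 - \frac{T^{2}}{2}$ ($N{\left(a,T \right)} = 1 - \left(-1 + \frac{T^{2}}{2}\right) = 2 - \frac{T^{2}}{2}$)
$\sqrt{p - 50 N{\left(0,Q{\left(-5 \right)} \right)}} = \sqrt{-2537 - 50 \left(2 - \frac{\left(\sqrt{-5}\right)^{2}}{2}\right)} = \sqrt{-2537 - 50 \left(2 - \frac{\left(i \sqrt{5}\right)^{2}}{2}\right)} = \sqrt{-2537 - 50 \left(2 - - \frac{5}{2}\right)} = \sqrt{-2537 - 50 \left(2 + \frac{5}{2}\right)} = \sqrt{-2537 - 225} = \sqrt{-2762} = i \sqrt{2762}$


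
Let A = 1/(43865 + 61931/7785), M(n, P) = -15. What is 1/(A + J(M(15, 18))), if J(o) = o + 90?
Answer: 341550956/25616329485 ≈ 0.013333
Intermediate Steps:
J(o) = 90 + o
A = 7785/341550956 (A = 1/(43865 + 61931*(1/7785)) = 1/(43865 + 61931/7785) = 1/(341550956/7785) = 7785/341550956 ≈ 2.2793e-5)
1/(A + J(M(15, 18))) = 1/(7785/341550956 + (90 - 15)) = 1/(7785/341550956 + 75) = 1/(25616329485/341550956) = 341550956/25616329485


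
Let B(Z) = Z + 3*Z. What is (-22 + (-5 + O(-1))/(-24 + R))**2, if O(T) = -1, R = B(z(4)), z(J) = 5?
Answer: 1681/4 ≈ 420.25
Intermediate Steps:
B(Z) = 4*Z
R = 20 (R = 4*5 = 20)
(-22 + (-5 + O(-1))/(-24 + R))**2 = (-22 + (-5 - 1)/(-24 + 20))**2 = (-22 - 6/(-4))**2 = (-22 - 6*(-1/4))**2 = (-22 + 3/2)**2 = (-41/2)**2 = 1681/4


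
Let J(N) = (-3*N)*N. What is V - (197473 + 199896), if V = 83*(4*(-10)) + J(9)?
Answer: -400932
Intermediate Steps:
J(N) = -3*N²
V = -3563 (V = 83*(4*(-10)) - 3*9² = 83*(-40) - 3*81 = -3320 - 243 = -3563)
V - (197473 + 199896) = -3563 - (197473 + 199896) = -3563 - 1*397369 = -3563 - 397369 = -400932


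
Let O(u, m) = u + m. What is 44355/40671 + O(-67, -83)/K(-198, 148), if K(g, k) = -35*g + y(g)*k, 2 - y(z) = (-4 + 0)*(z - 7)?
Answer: 844752370/773657319 ≈ 1.0919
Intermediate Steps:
y(z) = -26 + 4*z (y(z) = 2 - (-4 + 0)*(z - 7) = 2 - (-4)*(-7 + z) = 2 - (28 - 4*z) = 2 + (-28 + 4*z) = -26 + 4*z)
K(g, k) = -35*g + k*(-26 + 4*g) (K(g, k) = -35*g + (-26 + 4*g)*k = -35*g + k*(-26 + 4*g))
O(u, m) = m + u
44355/40671 + O(-67, -83)/K(-198, 148) = 44355/40671 + (-83 - 67)/(-35*(-198) + 2*148*(-13 + 2*(-198))) = 44355*(1/40671) - 150/(6930 + 2*148*(-13 - 396)) = 14785/13557 - 150/(6930 + 2*148*(-409)) = 14785/13557 - 150/(6930 - 121064) = 14785/13557 - 150/(-114134) = 14785/13557 - 150*(-1/114134) = 14785/13557 + 75/57067 = 844752370/773657319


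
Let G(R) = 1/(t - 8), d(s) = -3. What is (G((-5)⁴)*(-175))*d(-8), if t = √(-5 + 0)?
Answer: -1400/23 - 175*I*√5/23 ≈ -60.87 - 17.014*I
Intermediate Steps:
t = I*√5 (t = √(-5) = I*√5 ≈ 2.2361*I)
G(R) = 1/(-8 + I*√5) (G(R) = 1/(I*√5 - 8) = 1/(-8 + I*√5))
(G((-5)⁴)*(-175))*d(-8) = ((-8/69 - I*√5/69)*(-175))*(-3) = (1400/69 + 175*I*√5/69)*(-3) = -1400/23 - 175*I*√5/23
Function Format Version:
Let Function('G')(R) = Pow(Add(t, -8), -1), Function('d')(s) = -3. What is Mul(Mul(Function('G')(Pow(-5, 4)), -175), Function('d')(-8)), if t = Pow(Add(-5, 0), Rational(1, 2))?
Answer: Add(Rational(-1400, 23), Mul(Rational(-175, 23), I, Pow(5, Rational(1, 2)))) ≈ Add(-60.870, Mul(-17.014, I))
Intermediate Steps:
t = Mul(I, Pow(5, Rational(1, 2))) (t = Pow(-5, Rational(1, 2)) = Mul(I, Pow(5, Rational(1, 2))) ≈ Mul(2.2361, I))
Function('G')(R) = Pow(Add(-8, Mul(I, Pow(5, Rational(1, 2)))), -1) (Function('G')(R) = Pow(Add(Mul(I, Pow(5, Rational(1, 2))), -8), -1) = Pow(Add(-8, Mul(I, Pow(5, Rational(1, 2)))), -1))
Mul(Mul(Function('G')(Pow(-5, 4)), -175), Function('d')(-8)) = Mul(Mul(Add(Rational(-8, 69), Mul(Rational(-1, 69), I, Pow(5, Rational(1, 2)))), -175), -3) = Mul(Add(Rational(1400, 69), Mul(Rational(175, 69), I, Pow(5, Rational(1, 2)))), -3) = Add(Rational(-1400, 23), Mul(Rational(-175, 23), I, Pow(5, Rational(1, 2))))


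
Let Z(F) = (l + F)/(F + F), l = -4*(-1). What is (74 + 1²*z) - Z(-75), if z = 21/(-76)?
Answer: 417527/5700 ≈ 73.250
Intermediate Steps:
l = 4
z = -21/76 (z = 21*(-1/76) = -21/76 ≈ -0.27632)
Z(F) = (4 + F)/(2*F) (Z(F) = (4 + F)/(F + F) = (4 + F)/((2*F)) = (4 + F)*(1/(2*F)) = (4 + F)/(2*F))
(74 + 1²*z) - Z(-75) = (74 + 1²*(-21/76)) - (4 - 75)/(2*(-75)) = (74 + 1*(-21/76)) - (-1)*(-71)/(2*75) = (74 - 21/76) - 1*71/150 = 5603/76 - 71/150 = 417527/5700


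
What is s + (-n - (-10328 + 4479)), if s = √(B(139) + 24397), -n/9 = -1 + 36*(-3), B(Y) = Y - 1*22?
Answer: 4868 + √24514 ≈ 5024.6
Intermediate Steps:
B(Y) = -22 + Y (B(Y) = Y - 22 = -22 + Y)
n = 981 (n = -9*(-1 + 36*(-3)) = -9*(-1 - 108) = -9*(-109) = 981)
s = √24514 (s = √((-22 + 139) + 24397) = √(117 + 24397) = √24514 ≈ 156.57)
s + (-n - (-10328 + 4479)) = √24514 + (-1*981 - (-10328 + 4479)) = √24514 + (-981 - 1*(-5849)) = √24514 + (-981 + 5849) = √24514 + 4868 = 4868 + √24514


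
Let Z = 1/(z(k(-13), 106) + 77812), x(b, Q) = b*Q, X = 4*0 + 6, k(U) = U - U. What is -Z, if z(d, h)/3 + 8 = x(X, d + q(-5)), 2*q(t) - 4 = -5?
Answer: -1/77779 ≈ -1.2857e-5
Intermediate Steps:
q(t) = -½ (q(t) = 2 + (½)*(-5) = 2 - 5/2 = -½)
k(U) = 0
X = 6 (X = 0 + 6 = 6)
x(b, Q) = Q*b
z(d, h) = -33 + 18*d (z(d, h) = -24 + 3*((d - ½)*6) = -24 + 3*((-½ + d)*6) = -24 + 3*(-3 + 6*d) = -24 + (-9 + 18*d) = -33 + 18*d)
Z = 1/77779 (Z = 1/((-33 + 18*0) + 77812) = 1/((-33 + 0) + 77812) = 1/(-33 + 77812) = 1/77779 ≈ 1.2857e-5)
-Z = -1*1/77779 = -1/77779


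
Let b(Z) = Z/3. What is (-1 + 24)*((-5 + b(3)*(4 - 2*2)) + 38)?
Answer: 759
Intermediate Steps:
b(Z) = Z/3 (b(Z) = Z*(⅓) = Z/3)
(-1 + 24)*((-5 + b(3)*(4 - 2*2)) + 38) = (-1 + 24)*((-5 + ((⅓)*3)*(4 - 2*2)) + 38) = 23*((-5 + 1*(4 - 4)) + 38) = 23*((-5 + 1*0) + 38) = 23*((-5 + 0) + 38) = 23*(-5 + 38) = 23*33 = 759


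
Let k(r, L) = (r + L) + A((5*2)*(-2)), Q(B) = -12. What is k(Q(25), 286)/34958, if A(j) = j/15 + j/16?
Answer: 3257/419496 ≈ 0.0077641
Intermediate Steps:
A(j) = 31*j/240 (A(j) = j*(1/15) + j*(1/16) = j/15 + j/16 = 31*j/240)
k(r, L) = -31/12 + L + r (k(r, L) = (r + L) + 31*((5*2)*(-2))/240 = (L + r) + 31*(10*(-2))/240 = (L + r) + (31/240)*(-20) = (L + r) - 31/12 = -31/12 + L + r)
k(Q(25), 286)/34958 = (-31/12 + 286 - 12)/34958 = (3257/12)*(1/34958) = 3257/419496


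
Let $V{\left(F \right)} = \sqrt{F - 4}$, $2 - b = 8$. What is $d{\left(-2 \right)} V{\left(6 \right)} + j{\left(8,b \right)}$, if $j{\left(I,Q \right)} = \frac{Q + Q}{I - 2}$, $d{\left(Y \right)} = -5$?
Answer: $-2 - 5 \sqrt{2} \approx -9.0711$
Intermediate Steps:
$b = -6$ ($b = 2 - 8 = -6$)
$j{\left(I,Q \right)} = \frac{2 Q}{-2 + I}$
$V{\left(F \right)} = \sqrt{-4 + F}$
$d{\left(-2 \right)} V{\left(6 \right)} + j{\left(8,b \right)} = - 5 \sqrt{-4 + 6} + 2 \left(-6\right) \frac{1}{-2 + 8} = - 5 \sqrt{2} + 2 \left(-6\right) \frac{1}{6} = - 5 \sqrt{2} - 2 = -2 - 5 \sqrt{2}$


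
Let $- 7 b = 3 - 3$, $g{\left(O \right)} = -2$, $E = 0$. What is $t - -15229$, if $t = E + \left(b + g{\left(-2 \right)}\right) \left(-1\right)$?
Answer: $15231$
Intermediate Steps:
$b = 0$ ($b = - \frac{3 - 3}{7} = \left(- \frac{1}{7}\right) 0 = 0$)
$t = 2$ ($t = 0 + \left(0 - 2\right) \left(-1\right) = 0 - -2 = 0 + 2 = 2$)
$t - -15229 = 2 - -15229 = 2 + 15229 = 15231$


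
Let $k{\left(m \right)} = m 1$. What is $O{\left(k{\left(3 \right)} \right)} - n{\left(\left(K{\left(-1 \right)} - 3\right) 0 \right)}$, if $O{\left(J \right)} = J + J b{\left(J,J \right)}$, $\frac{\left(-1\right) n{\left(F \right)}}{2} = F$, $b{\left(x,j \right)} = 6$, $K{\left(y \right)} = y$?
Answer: $21$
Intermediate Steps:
$n{\left(F \right)} = - 2 F$
$k{\left(m \right)} = m$
$O{\left(J \right)} = 7 J$ ($O{\left(J \right)} = J + J 6 = J + 6 J = 7 J$)
$O{\left(k{\left(3 \right)} \right)} - n{\left(\left(K{\left(-1 \right)} - 3\right) 0 \right)} = 7 \cdot 3 - - 2 \left(-1 - 3\right) 0 = 21 - - 2 \left(\left(-4\right) 0\right) = 21 - \left(-2\right) 0 = 21 - 0 = 21 + 0 = 21$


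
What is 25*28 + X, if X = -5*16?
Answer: 620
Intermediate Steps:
X = -80
25*28 + X = 25*28 - 80 = 700 - 80 = 620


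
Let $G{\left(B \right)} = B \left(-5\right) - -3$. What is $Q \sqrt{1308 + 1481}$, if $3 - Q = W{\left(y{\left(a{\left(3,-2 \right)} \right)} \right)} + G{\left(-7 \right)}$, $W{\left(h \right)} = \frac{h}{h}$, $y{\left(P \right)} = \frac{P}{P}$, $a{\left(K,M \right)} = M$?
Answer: $- 36 \sqrt{2789} \approx -1901.2$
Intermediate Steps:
$y{\left(P \right)} = 1$
$W{\left(h \right)} = 1$
$G{\left(B \right)} = 3 - 5 B$ ($G{\left(B \right)} = - 5 B + 3 = 3 - 5 B$)
$Q = -36$ ($Q = 3 - \left(1 + \left(3 - -35\right)\right) = 3 - \left(1 + \left(3 + 35\right)\right) = 3 - \left(1 + 38\right) = 3 - 39 = -36$)
$Q \sqrt{1308 + 1481} = - 36 \sqrt{1308 + 1481} = - 36 \sqrt{2789}$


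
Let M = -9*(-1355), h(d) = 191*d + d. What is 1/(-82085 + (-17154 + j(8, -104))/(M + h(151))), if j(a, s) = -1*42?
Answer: -13729/1126950697 ≈ -1.2182e-5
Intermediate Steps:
j(a, s) = -42
h(d) = 192*d
M = 12195
1/(-82085 + (-17154 + j(8, -104))/(M + h(151))) = 1/(-82085 + (-17154 - 42)/(12195 + 192*151)) = 1/(-82085 - 17196/(12195 + 28992)) = 1/(-82085 - 17196/41187) = 1/(-82085 - 17196*1/41187) = 1/(-82085 - 5732/13729) = 1/(-1126950697/13729) = -13729/1126950697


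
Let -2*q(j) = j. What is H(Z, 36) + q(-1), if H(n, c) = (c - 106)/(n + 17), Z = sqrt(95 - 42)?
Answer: -268/59 + 35*sqrt(53)/118 ≈ -2.3830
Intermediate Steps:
q(j) = -j/2
Z = sqrt(53) ≈ 7.2801
H(n, c) = (-106 + c)/(17 + n)
H(Z, 36) + q(-1) = (-106 + 36)/(17 + sqrt(53)) - 1/2*(-1) = -70/(17 + sqrt(53)) + 1/2 = 1/2 - 70/(17 + sqrt(53))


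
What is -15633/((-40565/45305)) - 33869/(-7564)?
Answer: 17569180589/1006012 ≈ 17464.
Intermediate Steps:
-15633/((-40565/45305)) - 33869/(-7564) = -15633/((-40565*1/45305)) - 33869*(-1/7564) = -15633/(-8113/9061) + 33869/7564 = -15633*(-9061/8113) + 33869/7564 = 141650613/8113 + 33869/7564 = 17569180589/1006012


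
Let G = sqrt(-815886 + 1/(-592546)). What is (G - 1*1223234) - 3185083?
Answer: -4408317 + I*sqrt(286466355260367322)/592546 ≈ -4.4083e+6 + 903.26*I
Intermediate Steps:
G = I*sqrt(286466355260367322)/592546 (G = sqrt(-815886 - 1/592546) = sqrt(-483449985757/592546) = I*sqrt(286466355260367322)/592546 ≈ 903.26*I)
(G - 1*1223234) - 3185083 = (I*sqrt(286466355260367322)/592546 - 1*1223234) - 3185083 = (I*sqrt(286466355260367322)/592546 - 1223234) - 3185083 = (-1223234 + I*sqrt(286466355260367322)/592546) - 3185083 = -4408317 + I*sqrt(286466355260367322)/592546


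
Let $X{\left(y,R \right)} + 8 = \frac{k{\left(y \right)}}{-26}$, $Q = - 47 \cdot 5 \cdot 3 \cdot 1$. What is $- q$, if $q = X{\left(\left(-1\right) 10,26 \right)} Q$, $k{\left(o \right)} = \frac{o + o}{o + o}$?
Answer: $- \frac{147345}{26} \approx -5667.1$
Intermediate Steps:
$k{\left(o \right)} = 1$ ($k{\left(o \right)} = \frac{2 o}{2 o} = 2 o \frac{1}{2 o} = 1$)
$Q = -705$ ($Q = - 47 \cdot 15 \cdot 1 = \left(-47\right) 15 = -705$)
$X{\left(y,R \right)} = - \frac{209}{26}$ ($X{\left(y,R \right)} = -8 + 1 \frac{1}{-26} = -8 + 1 \left(- \frac{1}{26}\right) = -8 - \frac{1}{26} = - \frac{209}{26}$)
$q = \frac{147345}{26}$ ($q = \left(- \frac{209}{26}\right) \left(-705\right) = \frac{147345}{26} \approx 5667.1$)
$- q = \left(-1\right) \frac{147345}{26} = - \frac{147345}{26}$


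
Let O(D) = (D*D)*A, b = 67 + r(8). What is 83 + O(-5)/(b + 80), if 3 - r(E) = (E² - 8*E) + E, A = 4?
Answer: 5943/71 ≈ 83.704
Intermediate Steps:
r(E) = 3 - E² + 7*E (r(E) = 3 - ((E² - 8*E) + E) = 3 - (E² - 7*E) = 3 + (-E² + 7*E) = 3 - E² + 7*E)
b = 62 (b = 67 + (3 - 1*8² + 7*8) = 67 + (3 - 1*64 + 56) = 67 + (3 - 64 + 56) = 67 - 5 = 62)
O(D) = 4*D² (O(D) = (D*D)*4 = D²*4 = 4*D²)
83 + O(-5)/(b + 80) = 83 + (4*(-5)²)/(62 + 80) = 83 + (4*25)/142 = 83 + (1/142)*100 = 83 + 50/71 = 5943/71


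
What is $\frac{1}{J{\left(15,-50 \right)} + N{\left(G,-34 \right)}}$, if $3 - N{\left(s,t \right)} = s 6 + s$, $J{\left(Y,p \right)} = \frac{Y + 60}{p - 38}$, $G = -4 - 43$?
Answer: $\frac{88}{29141} \approx 0.0030198$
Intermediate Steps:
$G = -47$
$J{\left(Y,p \right)} = \frac{60 + Y}{-38 + p}$
$N{\left(s,t \right)} = 3 - 7 s$ ($N{\left(s,t \right)} = 3 - \left(s 6 + s\right) = 3 - \left(6 s + s\right) = 3 - 7 s$)
$\frac{1}{J{\left(15,-50 \right)} + N{\left(G,-34 \right)}} = \frac{1}{\frac{60 + 15}{-38 - 50} + \left(3 - -329\right)} = \frac{1}{\frac{1}{-88} \cdot 75 + \left(3 + 329\right)} = \frac{1}{\left(- \frac{1}{88}\right) 75 + 332} = \frac{1}{- \frac{75}{88} + 332} = \frac{1}{\frac{29141}{88}} = \frac{88}{29141}$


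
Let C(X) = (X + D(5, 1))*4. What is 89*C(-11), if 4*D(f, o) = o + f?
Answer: -3382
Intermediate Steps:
D(f, o) = f/4 + o/4 (D(f, o) = (o + f)/4 = (f + o)/4 = f/4 + o/4)
C(X) = 6 + 4*X (C(X) = (X + ((1/4)*5 + (1/4)*1))*4 = (X + (5/4 + 1/4))*4 = (X + 3/2)*4 = (3/2 + X)*4 = 6 + 4*X)
89*C(-11) = 89*(6 + 4*(-11)) = 89*(6 - 44) = 89*(-38) = -3382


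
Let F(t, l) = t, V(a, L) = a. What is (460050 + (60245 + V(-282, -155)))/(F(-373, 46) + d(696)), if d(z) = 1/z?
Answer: -21289944/15271 ≈ -1394.1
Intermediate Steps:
(460050 + (60245 + V(-282, -155)))/(F(-373, 46) + d(696)) = (460050 + (60245 - 282))/(-373 + 1/696) = (460050 + 59963)/(-373 + 1/696) = 520013/(-259607/696) = 520013*(-696/259607) = -21289944/15271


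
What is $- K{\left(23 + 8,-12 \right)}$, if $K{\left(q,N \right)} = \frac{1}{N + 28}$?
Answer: $- \frac{1}{16} \approx -0.0625$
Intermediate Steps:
$K{\left(q,N \right)} = \frac{1}{28 + N}$
$- K{\left(23 + 8,-12 \right)} = - \frac{1}{28 - 12} = - \frac{1}{16}$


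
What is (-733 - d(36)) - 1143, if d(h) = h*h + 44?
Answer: -3216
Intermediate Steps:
d(h) = 44 + h**2 (d(h) = h**2 + 44 = 44 + h**2)
(-733 - d(36)) - 1143 = (-733 - (44 + 36**2)) - 1143 = (-733 - (44 + 1296)) - 1143 = (-733 - 1*1340) - 1143 = (-733 - 1340) - 1143 = -2073 - 1143 = -3216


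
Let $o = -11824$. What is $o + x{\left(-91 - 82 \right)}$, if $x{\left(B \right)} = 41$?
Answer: $-11783$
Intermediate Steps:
$o + x{\left(-91 - 82 \right)} = -11824 + 41 = -11783$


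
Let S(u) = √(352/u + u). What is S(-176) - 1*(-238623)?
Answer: 238623 + I*√178 ≈ 2.3862e+5 + 13.342*I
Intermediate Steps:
S(u) = √(u + 352/u)
S(-176) - 1*(-238623) = √(-176 + 352/(-176)) - 1*(-238623) = √(-176 + 352*(-1/176)) + 238623 = √(-176 - 2) + 238623 = √(-178) + 238623 = I*√178 + 238623 = 238623 + I*√178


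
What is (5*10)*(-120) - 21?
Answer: -6021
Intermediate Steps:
(5*10)*(-120) - 21 = 50*(-120) - 21 = -6000 - 21 = -6021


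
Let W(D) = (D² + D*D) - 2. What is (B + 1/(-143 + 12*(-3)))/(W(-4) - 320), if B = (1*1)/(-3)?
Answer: 91/77865 ≈ 0.0011687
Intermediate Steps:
W(D) = -2 + 2*D² (W(D) = (D² + D²) - 2 = 2*D² - 2 = -2 + 2*D²)
B = -⅓ (B = 1*(-⅓) = -⅓ ≈ -0.33333)
(B + 1/(-143 + 12*(-3)))/(W(-4) - 320) = (-⅓ + 1/(-143 + 12*(-3)))/((-2 + 2*(-4)²) - 320) = (-⅓ + 1/(-143 - 36))/((-2 + 2*16) - 320) = (-⅓ + 1/(-179))/((-2 + 32) - 320) = (-⅓ - 1/179)/(30 - 320) = -182/537/(-290) = -182/537*(-1/290) = 91/77865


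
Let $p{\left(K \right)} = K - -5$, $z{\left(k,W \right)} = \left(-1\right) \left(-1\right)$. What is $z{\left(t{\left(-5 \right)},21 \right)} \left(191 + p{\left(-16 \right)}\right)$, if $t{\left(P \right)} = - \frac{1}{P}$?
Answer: $180$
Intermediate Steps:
$z{\left(k,W \right)} = 1$
$p{\left(K \right)} = 5 + K$ ($p{\left(K \right)} = K + 5 = 5 + K$)
$z{\left(t{\left(-5 \right)},21 \right)} \left(191 + p{\left(-16 \right)}\right) = 1 \left(191 + \left(5 - 16\right)\right) = 1 \left(191 - 11\right) = 1 \cdot 180 = 180$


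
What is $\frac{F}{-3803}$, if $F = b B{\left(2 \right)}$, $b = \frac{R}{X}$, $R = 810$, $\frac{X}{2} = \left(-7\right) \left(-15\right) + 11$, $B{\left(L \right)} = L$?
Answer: $- \frac{405}{220574} \approx -0.0018361$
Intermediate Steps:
$X = 232$ ($X = 2 \left(\left(-7\right) \left(-15\right) + 11\right) = 2 \left(105 + 11\right) = 2 \cdot 116 = 232$)
$b = \frac{405}{116}$ ($b = \frac{810}{232} = 810 \cdot \frac{1}{232} = \frac{405}{116} \approx 3.4914$)
$F = \frac{405}{58}$ ($F = \frac{405}{116} \cdot 2 = \frac{405}{58} \approx 6.9828$)
$\frac{F}{-3803} = \frac{405}{58 \left(-3803\right)} = \frac{405}{58} \left(- \frac{1}{3803}\right) = - \frac{405}{220574}$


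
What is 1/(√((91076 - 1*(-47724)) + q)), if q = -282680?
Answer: -I*√35970/71940 ≈ -0.0026363*I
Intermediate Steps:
1/(√((91076 - 1*(-47724)) + q)) = 1/(√((91076 - 1*(-47724)) - 282680)) = 1/(√((91076 + 47724) - 282680)) = 1/(√(138800 - 282680)) = 1/(√(-143880)) = 1/(2*I*√35970) = -I*√35970/71940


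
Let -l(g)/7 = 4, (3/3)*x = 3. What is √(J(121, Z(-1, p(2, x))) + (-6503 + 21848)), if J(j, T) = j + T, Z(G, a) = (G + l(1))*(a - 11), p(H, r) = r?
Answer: √15698 ≈ 125.29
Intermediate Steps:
x = 3
l(g) = -28 (l(g) = -7*4 = -28)
Z(G, a) = (-28 + G)*(-11 + a) (Z(G, a) = (G - 28)*(a - 11) = (-28 + G)*(-11 + a))
J(j, T) = T + j
√(J(121, Z(-1, p(2, x))) + (-6503 + 21848)) = √(((308 - 28*3 - 11*(-1) - 1*3) + 121) + (-6503 + 21848)) = √(((308 - 84 + 11 - 3) + 121) + 15345) = √((232 + 121) + 15345) = √(353 + 15345) = √15698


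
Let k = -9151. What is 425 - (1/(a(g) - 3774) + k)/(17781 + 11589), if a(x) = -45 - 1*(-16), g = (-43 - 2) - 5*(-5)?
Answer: 7917466334/18615685 ≈ 425.31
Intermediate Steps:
g = -20 (g = -45 + 25 = -20)
a(x) = -29 (a(x) = -45 + 16 = -29)
425 - (1/(a(g) - 3774) + k)/(17781 + 11589) = 425 - (1/(-29 - 3774) - 9151)/(17781 + 11589) = 425 - (1/(-3803) - 9151)/29370 = 425 - (-1/3803 - 9151)/29370 = 425 - (-34801254)/(3803*29370) = 425 - 1*(-5800209/18615685) = 425 + 5800209/18615685 = 7917466334/18615685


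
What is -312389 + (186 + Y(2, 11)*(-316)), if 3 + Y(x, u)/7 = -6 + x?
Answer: -296719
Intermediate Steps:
Y(x, u) = -63 + 7*x (Y(x, u) = -21 + 7*(-6 + x) = -21 + (-42 + 7*x) = -63 + 7*x)
-312389 + (186 + Y(2, 11)*(-316)) = -312389 + (186 + (-63 + 7*2)*(-316)) = -312389 + (186 + (-63 + 14)*(-316)) = -312389 + (186 - 49*(-316)) = -312389 + (186 + 15484) = -312389 + 15670 = -296719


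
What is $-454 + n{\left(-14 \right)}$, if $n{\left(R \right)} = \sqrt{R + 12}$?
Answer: $-454 + i \sqrt{2} \approx -454.0 + 1.4142 i$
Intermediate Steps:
$n{\left(R \right)} = \sqrt{12 + R}$
$-454 + n{\left(-14 \right)} = -454 + \sqrt{12 - 14} = -454 + \sqrt{-2} = -454 + i \sqrt{2}$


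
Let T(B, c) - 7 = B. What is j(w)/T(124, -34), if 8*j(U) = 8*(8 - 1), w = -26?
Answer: 7/131 ≈ 0.053435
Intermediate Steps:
T(B, c) = 7 + B
j(U) = 7 (j(U) = (8*(8 - 1))/8 = (8*7)/8 = (⅛)*56 = 7)
j(w)/T(124, -34) = 7/(7 + 124) = 7/131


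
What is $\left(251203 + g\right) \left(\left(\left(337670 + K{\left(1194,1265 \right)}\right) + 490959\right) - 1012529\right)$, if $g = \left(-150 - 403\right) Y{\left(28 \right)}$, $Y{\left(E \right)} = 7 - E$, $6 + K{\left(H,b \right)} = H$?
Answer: $-48019636992$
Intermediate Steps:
$K{\left(H,b \right)} = -6 + H$
$g = 11613$ ($g = \left(-150 - 403\right) \left(7 - 28\right) = \left(-150 - 403\right) \left(-21\right) = \left(-553\right) \left(-21\right) = 11613$)
$\left(251203 + g\right) \left(\left(\left(337670 + K{\left(1194,1265 \right)}\right) + 490959\right) - 1012529\right) = \left(251203 + 11613\right) \left(\left(\left(337670 + \left(-6 + 1194\right)\right) + 490959\right) - 1012529\right) = 262816 \left(\left(\left(337670 + 1188\right) + 490959\right) - 1012529\right) = 262816 \left(\left(338858 + 490959\right) - 1012529\right) = 262816 \left(829817 - 1012529\right) = 262816 \left(-182712\right) = -48019636992$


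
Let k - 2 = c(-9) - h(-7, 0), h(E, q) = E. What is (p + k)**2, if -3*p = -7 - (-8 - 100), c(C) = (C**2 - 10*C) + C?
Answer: 169744/9 ≈ 18860.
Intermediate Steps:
c(C) = C**2 - 9*C
p = -101/3 (p = -(-7 - (-8 - 100))/3 = -(-7 - 1*(-108))/3 = -(-7 + 108)/3 = -1/3*101 = -101/3 ≈ -33.667)
k = 171 (k = 2 + (-9*(-9 - 9) - 1*(-7)) = 2 + (-9*(-18) + 7) = 2 + (162 + 7) = 2 + 169 = 171)
(p + k)**2 = (-101/3 + 171)**2 = (412/3)**2 = 169744/9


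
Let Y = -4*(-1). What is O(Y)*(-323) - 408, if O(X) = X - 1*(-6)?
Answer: -3638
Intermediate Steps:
Y = 4
O(X) = 6 + X (O(X) = X + 6 = 6 + X)
O(Y)*(-323) - 408 = (6 + 4)*(-323) - 408 = 10*(-323) - 408 = -3230 - 408 = -3638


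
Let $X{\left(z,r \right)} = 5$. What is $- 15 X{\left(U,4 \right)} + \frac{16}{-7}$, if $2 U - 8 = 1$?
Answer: $- \frac{541}{7} \approx -77.286$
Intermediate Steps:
$U = \frac{9}{2}$ ($U = 4 + \frac{1}{2} \cdot 1 = 4 + \frac{1}{2} = \frac{9}{2} \approx 4.5$)
$- 15 X{\left(U,4 \right)} + \frac{16}{-7} = \left(-15\right) 5 + \frac{16}{-7} = -75 + 16 \left(- \frac{1}{7}\right) = -75 - \frac{16}{7} = - \frac{541}{7}$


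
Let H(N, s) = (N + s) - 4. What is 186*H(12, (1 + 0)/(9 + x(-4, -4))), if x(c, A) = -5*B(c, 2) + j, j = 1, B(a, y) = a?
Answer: 7471/5 ≈ 1494.2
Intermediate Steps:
x(c, A) = 1 - 5*c (x(c, A) = -5*c + 1 = 1 - 5*c)
H(N, s) = -4 + N + s
186*H(12, (1 + 0)/(9 + x(-4, -4))) = 186*(-4 + 12 + (1 + 0)/(9 + (1 - 5*(-4)))) = 186*(-4 + 12 + 1/(9 + (1 + 20))) = 186*(-4 + 12 + 1/(9 + 21)) = 186*(-4 + 12 + 1/30) = 186*(241/30) = 7471/5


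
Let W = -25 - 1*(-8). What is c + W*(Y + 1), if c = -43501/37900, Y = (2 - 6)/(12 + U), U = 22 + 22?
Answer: -4492457/265300 ≈ -16.934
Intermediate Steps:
U = 44
W = -17 (W = -25 + 8 = -17)
Y = -1/14 (Y = (2 - 6)/(12 + 44) = -4/56 = -4*1/56 = -1/14 ≈ -0.071429)
c = -43501/37900 (c = -43501*1/37900 = -43501/37900 ≈ -1.1478)
c + W*(Y + 1) = -43501/37900 - 17*(-1/14 + 1) = -43501/37900 - 17*13/14 = -43501/37900 - 221/14 = -4492457/265300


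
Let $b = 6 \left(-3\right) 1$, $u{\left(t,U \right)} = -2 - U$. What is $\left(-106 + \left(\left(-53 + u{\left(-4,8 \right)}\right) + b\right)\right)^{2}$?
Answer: $34969$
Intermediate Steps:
$b = -18$ ($b = \left(-18\right) 1 = -18$)
$\left(-106 + \left(\left(-53 + u{\left(-4,8 \right)}\right) + b\right)\right)^{2} = \left(-106 - 81\right)^{2} = \left(-187\right)^{2} = 34969$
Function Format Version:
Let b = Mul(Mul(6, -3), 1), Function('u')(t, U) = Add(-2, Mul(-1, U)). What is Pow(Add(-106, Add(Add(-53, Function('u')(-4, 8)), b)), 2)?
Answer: 34969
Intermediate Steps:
b = -18 (b = Mul(-18, 1) = -18)
Pow(Add(-106, Add(Add(-53, Function('u')(-4, 8)), b)), 2) = Pow(Add(-106, Add(Add(-53, Add(-2, Mul(-1, 8))), -18)), 2) = Pow(Add(-106, Add(Add(-53, Add(-2, -8)), -18)), 2) = Pow(Add(-106, Add(Add(-53, -10), -18)), 2) = Pow(Add(-106, Add(-63, -18)), 2) = Pow(Add(-106, -81), 2) = Pow(-187, 2) = 34969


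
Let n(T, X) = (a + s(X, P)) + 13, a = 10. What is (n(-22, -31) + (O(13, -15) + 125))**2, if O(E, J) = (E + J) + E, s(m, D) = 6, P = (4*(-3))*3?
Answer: 27225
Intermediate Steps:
P = -36 (P = -12*3 = -36)
n(T, X) = 29 (n(T, X) = (10 + 6) + 13 = 16 + 13 = 29)
O(E, J) = J + 2*E
(n(-22, -31) + (O(13, -15) + 125))**2 = (29 + ((-15 + 2*13) + 125))**2 = (29 + ((-15 + 26) + 125))**2 = (29 + (11 + 125))**2 = (29 + 136)**2 = 165**2 = 27225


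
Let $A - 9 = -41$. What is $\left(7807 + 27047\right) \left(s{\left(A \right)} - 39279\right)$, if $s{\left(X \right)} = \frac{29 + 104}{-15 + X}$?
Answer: $- \frac{64349058084}{47} \approx -1.3691 \cdot 10^{9}$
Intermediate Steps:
$A = -32$ ($A = 9 - 41 = -32$)
$s{\left(X \right)} = \frac{133}{-15 + X}$
$\left(7807 + 27047\right) \left(s{\left(A \right)} - 39279\right) = \left(7807 + 27047\right) \left(\frac{133}{-15 - 32} - 39279\right) = 34854 \left(\frac{133}{-47} - 39279\right) = 34854 \left(133 \left(- \frac{1}{47}\right) - 39279\right) = 34854 \left(- \frac{133}{47} - 39279\right) = 34854 \left(- \frac{1846246}{47}\right) = - \frac{64349058084}{47}$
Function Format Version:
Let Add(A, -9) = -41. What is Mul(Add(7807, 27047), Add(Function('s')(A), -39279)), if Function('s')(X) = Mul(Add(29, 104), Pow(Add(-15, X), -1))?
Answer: Rational(-64349058084, 47) ≈ -1.3691e+9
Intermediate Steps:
A = -32 (A = Add(9, -41) = -32)
Function('s')(X) = Mul(133, Pow(Add(-15, X), -1))
Mul(Add(7807, 27047), Add(Function('s')(A), -39279)) = Mul(Add(7807, 27047), Add(Mul(133, Pow(Add(-15, -32), -1)), -39279)) = Mul(34854, Add(Mul(133, Pow(-47, -1)), -39279)) = Mul(34854, Add(Mul(133, Rational(-1, 47)), -39279)) = Mul(34854, Add(Rational(-133, 47), -39279)) = Mul(34854, Rational(-1846246, 47)) = Rational(-64349058084, 47)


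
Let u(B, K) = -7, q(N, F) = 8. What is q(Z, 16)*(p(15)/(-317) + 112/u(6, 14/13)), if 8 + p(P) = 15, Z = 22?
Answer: -40632/317 ≈ -128.18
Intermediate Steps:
p(P) = 7 (p(P) = -8 + 15 = 7)
q(Z, 16)*(p(15)/(-317) + 112/u(6, 14/13)) = 8*(7/(-317) + 112/(-7)) = 8*(7*(-1/317) + 112*(-⅐)) = 8*(-7/317 - 16) = 8*(-5079/317) = -40632/317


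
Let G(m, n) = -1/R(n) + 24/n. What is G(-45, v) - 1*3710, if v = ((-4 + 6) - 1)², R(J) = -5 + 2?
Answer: -11057/3 ≈ -3685.7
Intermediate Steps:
R(J) = -3
v = 1 (v = (2 - 1)² = 1² = 1)
G(m, n) = ⅓ + 24/n (G(m, n) = -1/(-3) + 24/n = -1*(-⅓) + 24/n = ⅓ + 24/n)
G(-45, v) - 1*3710 = (⅓)*(72 + 1)/1 - 1*3710 = (⅓)*1*73 - 3710 = 73/3 - 3710 = -11057/3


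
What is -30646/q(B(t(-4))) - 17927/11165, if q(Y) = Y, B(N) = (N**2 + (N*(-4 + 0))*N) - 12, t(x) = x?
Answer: 4872671/9570 ≈ 509.16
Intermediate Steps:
B(N) = -12 - 3*N**2 (B(N) = (N**2 + (N*(-4))*N) - 12 = (N**2 + (-4*N)*N) - 12 = (N**2 - 4*N**2) - 12 = -3*N**2 - 12 = -12 - 3*N**2)
-30646/q(B(t(-4))) - 17927/11165 = -30646/(-12 - 3*(-4)**2) - 17927/11165 = -30646/(-12 - 3*16) - 17927*1/11165 = -30646/(-12 - 48) - 2561/1595 = -30646/(-60) - 2561/1595 = -30646*(-1/60) - 2561/1595 = 15323/30 - 2561/1595 = 4872671/9570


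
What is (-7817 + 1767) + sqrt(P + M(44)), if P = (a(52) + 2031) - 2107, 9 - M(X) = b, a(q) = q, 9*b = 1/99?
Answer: -6050 + I*sqrt(147026)/99 ≈ -6050.0 + 3.8731*I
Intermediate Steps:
b = 1/891 (b = (1/9)/99 = (1/9)*(1/99) = 1/891 ≈ 0.0011223)
M(X) = 8018/891 (M(X) = 9 - 1*1/891 = 9 - 1/891 = 8018/891)
P = -24 (P = (52 + 2031) - 2107 = 2083 - 2107 = -24)
(-7817 + 1767) + sqrt(P + M(44)) = (-7817 + 1767) + sqrt(-24 + 8018/891) = -6050 + sqrt(-13366/891) = -6050 + I*sqrt(147026)/99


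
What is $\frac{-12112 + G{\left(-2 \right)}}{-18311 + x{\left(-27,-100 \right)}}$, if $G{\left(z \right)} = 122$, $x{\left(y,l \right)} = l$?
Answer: $\frac{11990}{18411} \approx 0.65124$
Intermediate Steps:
$\frac{-12112 + G{\left(-2 \right)}}{-18311 + x{\left(-27,-100 \right)}} = \frac{-12112 + 122}{-18311 - 100} = - \frac{11990}{-18411} = \left(-11990\right) \left(- \frac{1}{18411}\right) = \frac{11990}{18411}$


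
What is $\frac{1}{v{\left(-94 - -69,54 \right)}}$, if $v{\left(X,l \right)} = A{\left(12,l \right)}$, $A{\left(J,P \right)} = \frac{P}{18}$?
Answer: $\frac{1}{3} \approx 0.33333$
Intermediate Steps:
$A{\left(J,P \right)} = \frac{P}{18}$ ($A{\left(J,P \right)} = P \frac{1}{18} = \frac{P}{18}$)
$v{\left(X,l \right)} = \frac{l}{18}$
$\frac{1}{v{\left(-94 - -69,54 \right)}} = \frac{1}{\frac{1}{18} \cdot 54} = \frac{1}{3}$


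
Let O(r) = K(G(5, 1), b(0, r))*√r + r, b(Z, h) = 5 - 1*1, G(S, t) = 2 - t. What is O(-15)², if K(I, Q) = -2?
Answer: 165 + 60*I*√15 ≈ 165.0 + 232.38*I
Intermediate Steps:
b(Z, h) = 4 (b(Z, h) = 5 - 1 = 4)
O(r) = r - 2*√r (O(r) = -2*√r + r = r - 2*√r)
O(-15)² = (-15 - 2*I*√15)²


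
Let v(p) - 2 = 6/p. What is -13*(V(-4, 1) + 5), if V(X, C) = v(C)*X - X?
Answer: 299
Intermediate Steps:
v(p) = 2 + 6/p
V(X, C) = -X + X*(2 + 6/C) (V(X, C) = (2 + 6/C)*X - X = X*(2 + 6/C) - X = -X + X*(2 + 6/C))
-13*(V(-4, 1) + 5) = -13*(-4*(6 + 1)/1 + 5) = -13*(-4*1*7 + 5) = -13*(-28 + 5) = -13*(-23) = 299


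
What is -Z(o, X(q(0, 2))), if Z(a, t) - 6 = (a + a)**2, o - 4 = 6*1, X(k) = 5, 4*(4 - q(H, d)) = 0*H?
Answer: -406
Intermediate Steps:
q(H, d) = 4 (q(H, d) = 4 - 0*H = 4 - 1/4*0 = 4 + 0 = 4)
o = 10 (o = 4 + 6*1 = 4 + 6 = 10)
Z(a, t) = 6 + 4*a**2 (Z(a, t) = 6 + (a + a)**2 = 6 + (2*a)**2 = 6 + 4*a**2)
-Z(o, X(q(0, 2))) = -(6 + 4*10**2) = -(6 + 4*100) = -(6 + 400) = -1*406 = -406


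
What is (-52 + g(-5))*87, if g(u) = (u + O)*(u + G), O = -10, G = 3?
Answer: -1914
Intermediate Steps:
g(u) = (-10 + u)*(3 + u) (g(u) = (u - 10)*(u + 3) = (-10 + u)*(3 + u))
(-52 + g(-5))*87 = (-52 + (-30 + (-5)**2 - 7*(-5)))*87 = (-52 + (-30 + 25 + 35))*87 = (-52 + 30)*87 = -22*87 = -1914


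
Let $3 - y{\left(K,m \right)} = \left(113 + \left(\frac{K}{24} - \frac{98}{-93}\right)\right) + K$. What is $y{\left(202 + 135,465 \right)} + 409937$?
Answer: $\frac{304649329}{744} \approx 4.0948 \cdot 10^{5}$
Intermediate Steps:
$y{\left(K,m \right)} = - \frac{10328}{93} - \frac{25 K}{24}$ ($y{\left(K,m \right)} = 3 - \left(\left(113 + \left(\frac{K}{24} - \frac{98}{-93}\right)\right) + K\right) = 3 - \left(\left(113 + \left(K \frac{1}{24} - - \frac{98}{93}\right)\right) + K\right) = 3 - \left(\left(113 + \left(\frac{K}{24} + \frac{98}{93}\right)\right) + K\right) = 3 - \left(\left(113 + \left(\frac{98}{93} + \frac{K}{24}\right)\right) + K\right) = 3 - \left(\left(\frac{10607}{93} + \frac{K}{24}\right) + K\right) = 3 - \left(\frac{10607}{93} + \frac{25 K}{24}\right) = - \frac{10328}{93} - \frac{25 K}{24}$)
$y{\left(202 + 135,465 \right)} + 409937 = \left(- \frac{10328}{93} - \frac{25 \left(202 + 135\right)}{24}\right) + 409937 = \left(- \frac{10328}{93} - \frac{8425}{24}\right) + 409937 = - \frac{343799}{744} + 409937 = \frac{304649329}{744}$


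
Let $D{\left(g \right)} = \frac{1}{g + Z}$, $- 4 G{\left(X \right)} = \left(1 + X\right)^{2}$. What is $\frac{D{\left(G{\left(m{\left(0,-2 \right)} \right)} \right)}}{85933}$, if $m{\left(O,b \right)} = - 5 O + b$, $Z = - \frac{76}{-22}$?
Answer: $\frac{44}{12116553} \approx 3.6314 \cdot 10^{-6}$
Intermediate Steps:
$Z = \frac{38}{11}$ ($Z = \left(-76\right) \left(- \frac{1}{22}\right) = \frac{38}{11} \approx 3.4545$)
$m{\left(O,b \right)} = b - 5 O$
$G{\left(X \right)} = - \frac{\left(1 + X\right)^{2}}{4}$
$D{\left(g \right)} = \frac{1}{\frac{38}{11} + g}$ ($D{\left(g \right)} = \frac{1}{g + \frac{38}{11}} = \frac{1}{\frac{38}{11} + g}$)
$\frac{D{\left(G{\left(m{\left(0,-2 \right)} \right)} \right)}}{85933} = \frac{11 \frac{1}{38 + 11 \left(- \frac{\left(1 - 2\right)^{2}}{4}\right)}}{85933} = \frac{11}{38 + 11 \left(- \frac{\left(1 + \left(-2 + 0\right)\right)^{2}}{4}\right)} \frac{1}{85933} = \frac{11}{38 + 11 \left(- \frac{\left(1 - 2\right)^{2}}{4}\right)} \frac{1}{85933} = \frac{11}{38 + 11 \left(- \frac{\left(-1\right)^{2}}{4}\right)} \frac{1}{85933} = \frac{11}{38 + 11 \left(\left(- \frac{1}{4}\right) 1\right)} \frac{1}{85933} = \frac{11}{38 + 11 \left(- \frac{1}{4}\right)} \frac{1}{85933} = \frac{11}{38 - \frac{11}{4}} \cdot \frac{1}{85933} = \frac{11}{\frac{141}{4}} \cdot \frac{1}{85933} = 11 \cdot \frac{4}{141} \cdot \frac{1}{85933} = \frac{44}{141} \cdot \frac{1}{85933} = \frac{44}{12116553}$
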